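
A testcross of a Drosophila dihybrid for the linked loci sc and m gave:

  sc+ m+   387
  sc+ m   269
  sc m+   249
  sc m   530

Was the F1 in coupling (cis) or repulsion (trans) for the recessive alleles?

cis

The two most frequent classes are sc+ m+ (387) and sc m (530); these are the parental (non-recombinant) types.
So the F1 carried sc+ m+ on one chromosome and sc m on the other — the recessive alleles are on the same chromosome (cis / coupling).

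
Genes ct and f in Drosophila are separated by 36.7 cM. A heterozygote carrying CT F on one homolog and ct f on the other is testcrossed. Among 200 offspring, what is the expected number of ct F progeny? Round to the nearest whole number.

A map distance of 36.7 cM corresponds to a recombination frequency of 0.367.
The F1 is CT F / ct f, so ct F is a recombinant gamete class with expected frequency r/2 = 0.367/2 = 0.1835.
Expected number = 0.1835 × 200 = 36.70 ≈ 37.

37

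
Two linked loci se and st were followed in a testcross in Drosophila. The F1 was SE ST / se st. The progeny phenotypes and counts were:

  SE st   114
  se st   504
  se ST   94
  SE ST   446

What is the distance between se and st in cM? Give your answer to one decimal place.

The recombinant classes are SE st and se ST: 114 + 94 = 208.
Recombination frequency = 208/1158 = 0.1796 ≈ 18.0%, i.e. 18.0 cM.

18.0 cM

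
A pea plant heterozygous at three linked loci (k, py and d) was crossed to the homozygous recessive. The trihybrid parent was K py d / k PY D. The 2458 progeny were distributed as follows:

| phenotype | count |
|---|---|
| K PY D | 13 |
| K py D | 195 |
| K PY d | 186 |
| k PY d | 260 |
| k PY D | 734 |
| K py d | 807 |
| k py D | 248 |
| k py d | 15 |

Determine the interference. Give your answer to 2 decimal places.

The two rarest classes, k py d and K PY D, are the double crossovers. Comparing them with the parentals, only the k allele has switched, so k is the middle locus and the order is py – k – d.
py–k: (434 + 28)/2458 = 0.1880; k–d: (455 + 28)/2458 = 0.1965.
Expected DCO frequency = 0.1880 × 0.1965 ≈ 0.03694; observed = 28/2458 ≈ 0.01139.
Coefficient of coincidence = 0.01139/0.03694 ≈ 0.31; interference = 1 − 0.31 = 0.69.

0.69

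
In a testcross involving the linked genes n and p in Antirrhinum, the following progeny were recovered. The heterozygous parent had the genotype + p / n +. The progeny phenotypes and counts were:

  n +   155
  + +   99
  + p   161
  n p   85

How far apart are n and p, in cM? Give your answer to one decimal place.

36.8 cM

The recombinant classes are + + and n p: 99 + 85 = 184.
Recombination frequency = 184/500 = 0.3680 ≈ 36.8%, i.e. 36.8 cM.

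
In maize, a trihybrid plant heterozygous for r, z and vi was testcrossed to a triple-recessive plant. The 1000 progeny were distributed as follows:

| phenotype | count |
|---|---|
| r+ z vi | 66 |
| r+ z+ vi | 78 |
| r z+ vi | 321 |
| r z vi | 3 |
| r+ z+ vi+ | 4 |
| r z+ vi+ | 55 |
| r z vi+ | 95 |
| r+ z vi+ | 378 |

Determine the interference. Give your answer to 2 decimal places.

0.70

The two most frequent reciprocal classes, r+ z vi+ and r z+ vi, are the parental types, so the F1 was r+ z vi+ / r z+ vi.
The two rarest classes, r+ z+ vi+ and r z vi, are the double crossovers. Comparing them with the parentals, only the z allele has switched, so z is the middle locus and the order is r – z – vi.
r–z: (173 + 7)/1000 = 0.1800; z–vi: (121 + 7)/1000 = 0.1280.
Expected DCO frequency = 0.1800 × 0.1280 ≈ 0.02304; observed = 7/1000 ≈ 0.00700.
Coefficient of coincidence = 0.00700/0.02304 ≈ 0.30; interference = 1 − 0.30 = 0.70.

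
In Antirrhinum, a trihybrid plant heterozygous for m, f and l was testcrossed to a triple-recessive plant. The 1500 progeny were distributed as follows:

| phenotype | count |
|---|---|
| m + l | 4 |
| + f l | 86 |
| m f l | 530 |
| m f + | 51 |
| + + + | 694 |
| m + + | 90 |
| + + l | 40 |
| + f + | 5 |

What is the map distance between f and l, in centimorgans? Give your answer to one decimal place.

6.7 centimorgans

The two most frequent reciprocal classes, m f l and + + +, are the parental types, so the F1 was m f l / + + +.
The two rarest classes, m + l and + f +, are the double crossovers. Comparing them with the parentals, only the f allele has switched, so f is the middle locus and the order is m – f – l.
Crossovers in the f–l interval produce the single-crossover classes m f + and + + l (51 + 40 = 91) plus the double crossovers (9).
RF(f–l) = (91 + 9) / 1500 = 100/1500 = 0.0667 → 6.7 centimorgans.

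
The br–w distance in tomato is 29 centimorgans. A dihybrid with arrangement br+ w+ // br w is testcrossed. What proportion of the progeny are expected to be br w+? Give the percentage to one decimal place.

A map distance of 29 centimorgans corresponds to a recombination frequency of 0.290.
The F1 is br+ w+ / br w, so br w+ is a recombinant gamete class with expected frequency r/2 = 0.290/2 = 0.1450.
That is 0.1450 = 14.5% of the progeny.

14.5%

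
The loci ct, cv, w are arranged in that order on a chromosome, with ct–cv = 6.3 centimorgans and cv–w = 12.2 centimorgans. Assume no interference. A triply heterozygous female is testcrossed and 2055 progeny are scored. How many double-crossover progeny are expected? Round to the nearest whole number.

Map distances give recombination frequencies of 0.063 and 0.122 for the two intervals.
With no interference, expected double-crossover frequency = 0.063 × 0.122 = 0.00769.
Expected number = 0.00769 × 2055 = 15.79 ≈ 16.

16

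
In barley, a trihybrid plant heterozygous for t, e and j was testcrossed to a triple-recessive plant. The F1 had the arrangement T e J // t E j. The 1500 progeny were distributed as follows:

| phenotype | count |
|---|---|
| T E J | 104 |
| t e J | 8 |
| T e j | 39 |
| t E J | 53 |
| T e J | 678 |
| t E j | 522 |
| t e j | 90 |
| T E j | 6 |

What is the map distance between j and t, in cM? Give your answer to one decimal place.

7.1 cM

The two rarest classes, t e J and T E j, are the double crossovers. Comparing them with the parentals, only the t allele has switched, so t is the middle locus and the order is j – t – e.
Crossovers in the j–t interval produce the single-crossover classes T e j and t E J (39 + 53 = 92) plus the double crossovers (14).
RF(j–t) = (92 + 14) / 1500 = 106/1500 = 0.0707 → 7.1 cM.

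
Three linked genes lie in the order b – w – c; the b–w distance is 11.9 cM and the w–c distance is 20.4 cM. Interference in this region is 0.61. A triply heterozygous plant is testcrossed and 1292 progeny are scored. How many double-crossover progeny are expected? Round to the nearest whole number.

Map distances give recombination frequencies of 0.119 and 0.204 for the two intervals.
With interference 0.61 (so coincidence = 0.39), expected double-crossover frequency = 0.119 × 0.204 × 0.39 = 0.00947.
Expected number = 0.00947 × 1292 = 12.23 ≈ 12.

12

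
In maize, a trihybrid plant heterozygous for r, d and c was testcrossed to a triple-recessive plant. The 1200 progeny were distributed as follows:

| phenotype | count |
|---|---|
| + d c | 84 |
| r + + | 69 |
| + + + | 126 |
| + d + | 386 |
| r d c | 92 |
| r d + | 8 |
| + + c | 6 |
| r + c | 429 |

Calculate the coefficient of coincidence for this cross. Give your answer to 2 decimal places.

0.43

The two most frequent reciprocal classes, r + c and + d +, are the parental types, so the F1 was r + c / + d +.
The two rarest classes, + + c and r d +, are the double crossovers. Comparing them with the parentals, only the r allele has switched, so r is the middle locus and the order is c – r – d.
c–r: (153 + 14)/1200 = 0.1392; r–d: (218 + 14)/1200 = 0.1933.
Expected DCO frequency = 0.1392 × 0.1933 ≈ 0.02691; observed = 14/1200 ≈ 0.01167.
Coefficient of coincidence = 0.01167/0.02691 ≈ 0.43.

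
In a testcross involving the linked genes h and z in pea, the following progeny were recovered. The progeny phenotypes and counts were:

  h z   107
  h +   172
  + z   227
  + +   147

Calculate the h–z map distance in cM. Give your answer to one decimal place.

38.9 cM

The two most frequent classes, + z (227) and h + (172), are the parental types, so the F1 was + z / h +.
The recombinant classes are + + and h z: 147 + 107 = 254.
Recombination frequency = 254/653 = 0.3890 ≈ 38.9%, i.e. 38.9 cM.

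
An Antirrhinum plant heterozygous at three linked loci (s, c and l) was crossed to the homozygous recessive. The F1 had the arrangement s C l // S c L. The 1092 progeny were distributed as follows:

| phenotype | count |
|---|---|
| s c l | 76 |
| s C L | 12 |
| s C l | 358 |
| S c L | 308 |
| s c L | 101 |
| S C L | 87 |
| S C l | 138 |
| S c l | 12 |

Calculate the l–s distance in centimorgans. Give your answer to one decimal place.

24.1 centimorgans

The two rarest classes, s C L and S c l, are the double crossovers. Comparing them with the parentals, only the l allele has switched, so l is the middle locus and the order is c – l – s.
Crossovers in the l–s interval produce the single-crossover classes S C l and s c L (138 + 101 = 239) plus the double crossovers (24).
RF(l–s) = (239 + 24) / 1092 = 263/1092 = 0.2408 → 24.1 centimorgans.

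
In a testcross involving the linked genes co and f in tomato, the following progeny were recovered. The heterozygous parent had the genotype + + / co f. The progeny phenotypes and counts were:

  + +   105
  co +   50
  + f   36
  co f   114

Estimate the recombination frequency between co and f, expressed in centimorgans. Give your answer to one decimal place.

28.2 centimorgans

The recombinant classes are + f and co +: 36 + 50 = 86.
Recombination frequency = 86/305 = 0.2820 ≈ 28.2%, i.e. 28.2 centimorgans.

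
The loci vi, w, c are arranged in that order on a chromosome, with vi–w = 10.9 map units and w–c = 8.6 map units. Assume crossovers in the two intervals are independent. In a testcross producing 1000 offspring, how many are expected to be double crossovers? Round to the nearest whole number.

Map distances give recombination frequencies of 0.109 and 0.086 for the two intervals.
With no interference, expected double-crossover frequency = 0.109 × 0.086 = 0.00937.
Expected number = 0.00937 × 1000 = 9.37 ≈ 9.

9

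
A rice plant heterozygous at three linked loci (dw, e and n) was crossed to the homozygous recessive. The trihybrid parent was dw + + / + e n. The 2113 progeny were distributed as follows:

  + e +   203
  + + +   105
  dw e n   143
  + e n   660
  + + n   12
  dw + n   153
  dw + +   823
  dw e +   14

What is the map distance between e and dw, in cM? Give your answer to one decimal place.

13.0 cM

The two rarest classes, dw e + and + + n, are the double crossovers. Comparing them with the parentals, only the e allele has switched, so e is the middle locus and the order is dw – e – n.
Crossovers in the dw–e interval produce the single-crossover classes + + + and dw e n (105 + 143 = 248) plus the double crossovers (26).
RF(dw–e) = (248 + 26) / 2113 = 274/2113 = 0.1297 → 13.0 cM.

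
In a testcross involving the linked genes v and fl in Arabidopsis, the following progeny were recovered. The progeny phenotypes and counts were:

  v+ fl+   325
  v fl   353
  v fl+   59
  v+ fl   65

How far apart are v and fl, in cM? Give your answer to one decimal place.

15.5 cM

The two most frequent classes, v+ fl+ (325) and v fl (353), are the parental types, so the F1 was v+ fl+ / v fl.
The recombinant classes are v+ fl and v fl+: 65 + 59 = 124.
Recombination frequency = 124/802 = 0.1546 ≈ 15.5%, i.e. 15.5 cM.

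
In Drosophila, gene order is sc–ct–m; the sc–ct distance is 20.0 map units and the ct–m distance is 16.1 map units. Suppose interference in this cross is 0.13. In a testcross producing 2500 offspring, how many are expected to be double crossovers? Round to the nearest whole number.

Map distances give recombination frequencies of 0.200 and 0.161 for the two intervals.
With interference 0.13 (so coincidence = 0.87), expected double-crossover frequency = 0.200 × 0.161 × 0.87 = 0.02801.
Expected number = 0.02801 × 2500 = 70.03 ≈ 70.

70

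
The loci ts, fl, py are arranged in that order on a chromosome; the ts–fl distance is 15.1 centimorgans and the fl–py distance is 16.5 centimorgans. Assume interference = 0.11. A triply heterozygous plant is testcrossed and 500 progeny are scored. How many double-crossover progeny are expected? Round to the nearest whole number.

11

Map distances give recombination frequencies of 0.151 and 0.165 for the two intervals.
With interference 0.11 (so coincidence = 0.89), expected double-crossover frequency = 0.151 × 0.165 × 0.89 = 0.02217.
Expected number = 0.02217 × 500 = 11.09 ≈ 11.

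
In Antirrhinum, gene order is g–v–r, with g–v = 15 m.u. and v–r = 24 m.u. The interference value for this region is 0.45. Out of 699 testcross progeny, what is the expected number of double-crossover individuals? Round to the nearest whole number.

Map distances give recombination frequencies of 0.150 and 0.240 for the two intervals.
With interference 0.45 (so coincidence = 0.55), expected double-crossover frequency = 0.150 × 0.240 × 0.55 = 0.01980.
Expected number = 0.01980 × 699 = 13.84 ≈ 14.

14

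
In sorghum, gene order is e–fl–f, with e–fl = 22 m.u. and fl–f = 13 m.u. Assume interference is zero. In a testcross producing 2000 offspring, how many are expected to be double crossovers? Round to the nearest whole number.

57

Map distances give recombination frequencies of 0.220 and 0.130 for the two intervals.
With no interference, expected double-crossover frequency = 0.220 × 0.130 = 0.02860.
Expected number = 0.02860 × 2000 = 57.20 ≈ 57.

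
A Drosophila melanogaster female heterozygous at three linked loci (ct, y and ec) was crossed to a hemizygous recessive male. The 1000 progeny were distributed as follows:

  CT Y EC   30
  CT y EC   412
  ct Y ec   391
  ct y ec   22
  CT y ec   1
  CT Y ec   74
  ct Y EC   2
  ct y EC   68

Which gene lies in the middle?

ec

The two most frequent reciprocal classes, ct Y ec and CT y EC, are the parental types, so the F1 was ct Y ec / CT y EC.
The two rarest classes, ct Y EC and CT y ec, are the double crossovers. Comparing them with the parentals, only the ec allele has switched, so ec is the middle locus and the order is ct – ec – y.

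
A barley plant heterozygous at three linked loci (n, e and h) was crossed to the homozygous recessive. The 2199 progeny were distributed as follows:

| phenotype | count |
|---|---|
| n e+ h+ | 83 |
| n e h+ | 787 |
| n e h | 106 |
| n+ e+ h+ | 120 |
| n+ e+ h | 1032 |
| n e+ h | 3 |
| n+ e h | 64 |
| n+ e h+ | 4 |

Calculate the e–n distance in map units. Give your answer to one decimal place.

7.0 map units

The two most frequent reciprocal classes, n e h+ and n+ e+ h, are the parental types, so the F1 was n e h+ / n+ e+ h.
The two rarest classes, n+ e h+ and n e+ h, are the double crossovers. Comparing them with the parentals, only the n allele has switched, so n is the middle locus and the order is h – n – e.
Crossovers in the n–e interval produce the single-crossover classes n e+ h+ and n+ e h (83 + 64 = 147) plus the double crossovers (7).
RF(n–e) = (147 + 7) / 2199 = 154/2199 = 0.0700 → 7.0 map units.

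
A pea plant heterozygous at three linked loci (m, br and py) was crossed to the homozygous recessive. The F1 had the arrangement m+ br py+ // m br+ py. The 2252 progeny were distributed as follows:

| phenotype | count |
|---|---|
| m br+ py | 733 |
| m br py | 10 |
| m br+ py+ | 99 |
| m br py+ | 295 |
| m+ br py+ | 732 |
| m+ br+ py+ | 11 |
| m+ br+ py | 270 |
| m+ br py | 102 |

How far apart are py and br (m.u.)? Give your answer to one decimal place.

The two rarest classes, m+ br+ py+ and m br py, are the double crossovers. Comparing them with the parentals, only the br allele has switched, so br is the middle locus and the order is m – br – py.
Crossovers in the br–py interval produce the single-crossover classes m+ br py and m br+ py+ (102 + 99 = 201) plus the double crossovers (21).
RF(br–py) = (201 + 21) / 2252 = 222/2252 = 0.0986 → 9.9 m.u.

9.9 m.u.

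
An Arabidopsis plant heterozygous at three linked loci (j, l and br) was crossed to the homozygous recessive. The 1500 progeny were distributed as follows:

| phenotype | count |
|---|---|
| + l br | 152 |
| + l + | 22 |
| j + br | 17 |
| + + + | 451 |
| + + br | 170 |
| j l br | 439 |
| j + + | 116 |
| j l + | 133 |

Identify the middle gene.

The two most frequent reciprocal classes, + + + and j l br, are the parental types, so the F1 was + + + / j l br.
The two rarest classes, + l + and j + br, are the double crossovers. Comparing them with the parentals, only the l allele has switched, so l is the middle locus and the order is br – l – j.

l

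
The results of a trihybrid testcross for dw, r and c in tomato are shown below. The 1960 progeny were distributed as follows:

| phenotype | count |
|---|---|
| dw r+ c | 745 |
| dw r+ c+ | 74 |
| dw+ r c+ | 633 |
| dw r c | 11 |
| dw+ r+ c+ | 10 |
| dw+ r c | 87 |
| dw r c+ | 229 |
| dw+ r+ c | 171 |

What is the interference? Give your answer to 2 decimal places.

The two most frequent reciprocal classes, dw r+ c and dw+ r c+, are the parental types, so the F1 was dw r+ c / dw+ r c+.
The two rarest classes, dw r c and dw+ r+ c+, are the double crossovers. Comparing them with the parentals, only the r allele has switched, so r is the middle locus and the order is c – r – dw.
c–r: (161 + 21)/1960 = 0.0929; r–dw: (400 + 21)/1960 = 0.2148.
Expected DCO frequency = 0.0929 × 0.2148 ≈ 0.01995; observed = 21/1960 ≈ 0.01071.
Coefficient of coincidence = 0.01071/0.01995 ≈ 0.54; interference = 1 − 0.54 = 0.46.

0.46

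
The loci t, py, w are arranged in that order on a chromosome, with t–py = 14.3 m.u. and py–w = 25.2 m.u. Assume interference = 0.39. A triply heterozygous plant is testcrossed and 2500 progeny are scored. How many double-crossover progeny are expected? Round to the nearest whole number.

Map distances give recombination frequencies of 0.143 and 0.252 for the two intervals.
With interference 0.39 (so coincidence = 0.61), expected double-crossover frequency = 0.143 × 0.252 × 0.61 = 0.02198.
Expected number = 0.02198 × 2500 = 54.95 ≈ 55.

55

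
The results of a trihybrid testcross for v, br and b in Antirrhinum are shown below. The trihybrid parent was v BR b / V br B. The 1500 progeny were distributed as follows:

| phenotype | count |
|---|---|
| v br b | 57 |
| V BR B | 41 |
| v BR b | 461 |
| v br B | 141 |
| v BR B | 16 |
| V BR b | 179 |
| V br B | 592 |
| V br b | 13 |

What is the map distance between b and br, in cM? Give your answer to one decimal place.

8.5 cM

The two rarest classes, v BR B and V br b, are the double crossovers. Comparing them with the parentals, only the b allele has switched, so b is the middle locus and the order is br – b – v.
Crossovers in the br–b interval produce the single-crossover classes v br b and V BR B (57 + 41 = 98) plus the double crossovers (29).
RF(br–b) = (98 + 29) / 1500 = 127/1500 = 0.0847 → 8.5 cM.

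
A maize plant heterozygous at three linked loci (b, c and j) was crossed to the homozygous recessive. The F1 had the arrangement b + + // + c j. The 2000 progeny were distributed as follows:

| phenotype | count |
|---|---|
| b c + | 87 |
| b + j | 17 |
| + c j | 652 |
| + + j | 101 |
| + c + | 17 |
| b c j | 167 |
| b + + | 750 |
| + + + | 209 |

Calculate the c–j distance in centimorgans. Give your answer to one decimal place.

The two rarest classes, b + j and + c +, are the double crossovers. Comparing them with the parentals, only the j allele has switched, so j is the middle locus and the order is c – j – b.
Crossovers in the c–j interval produce the single-crossover classes b c + and + + j (87 + 101 = 188) plus the double crossovers (34).
RF(c–j) = (188 + 34) / 2000 = 222/2000 = 0.1110 → 11.1 centimorgans.

11.1 centimorgans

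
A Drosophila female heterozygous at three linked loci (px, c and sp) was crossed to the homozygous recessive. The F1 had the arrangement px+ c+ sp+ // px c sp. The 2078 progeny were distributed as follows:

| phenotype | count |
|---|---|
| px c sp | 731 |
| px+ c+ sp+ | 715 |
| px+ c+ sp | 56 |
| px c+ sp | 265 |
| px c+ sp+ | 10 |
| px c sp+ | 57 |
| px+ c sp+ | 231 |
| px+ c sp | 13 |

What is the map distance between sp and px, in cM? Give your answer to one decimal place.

6.5 cM

The two rarest classes, px c+ sp+ and px+ c sp, are the double crossovers. Comparing them with the parentals, only the px allele has switched, so px is the middle locus and the order is sp – px – c.
Crossovers in the sp–px interval produce the single-crossover classes px+ c+ sp and px c sp+ (56 + 57 = 113) plus the double crossovers (23).
RF(sp–px) = (113 + 23) / 2078 = 136/2078 = 0.0654 → 6.5 cM.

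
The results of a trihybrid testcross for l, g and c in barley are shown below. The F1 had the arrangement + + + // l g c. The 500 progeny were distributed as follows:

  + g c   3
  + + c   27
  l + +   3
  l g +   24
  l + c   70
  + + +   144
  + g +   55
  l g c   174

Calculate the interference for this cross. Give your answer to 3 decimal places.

The two rarest classes, l + + and + g c, are the double crossovers. Comparing them with the parentals, only the l allele has switched, so l is the middle locus and the order is g – l – c.
g–l: (125 + 6)/500 = 0.2620; l–c: (51 + 6)/500 = 0.1140.
Expected DCO frequency = 0.2620 × 0.1140 ≈ 0.02987; observed = 6/500 ≈ 0.01200.
Coefficient of coincidence = 0.01200/0.02987 ≈ 0.402; interference = 1 − 0.402 = 0.598.

0.598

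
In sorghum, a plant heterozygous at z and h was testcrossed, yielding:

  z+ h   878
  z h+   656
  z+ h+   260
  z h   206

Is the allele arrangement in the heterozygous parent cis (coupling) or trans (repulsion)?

trans

The two most frequent classes are z+ h (878) and z h+ (656); these are the parental (non-recombinant) types.
So the F1 carried z+ h on one chromosome and z h+ on the other — the recessive alleles are on opposite chromosomes (trans / repulsion).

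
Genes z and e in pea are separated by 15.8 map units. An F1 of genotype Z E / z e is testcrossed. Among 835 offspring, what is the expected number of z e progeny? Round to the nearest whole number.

352

A map distance of 15.8 map units corresponds to a recombination frequency of 0.158.
The F1 is Z E / z e, so z e is a parental gamete class with expected frequency (1 − r)/2 = 0.842/2 = 0.4210.
Expected number = 0.4210 × 835 = 351.53 ≈ 352.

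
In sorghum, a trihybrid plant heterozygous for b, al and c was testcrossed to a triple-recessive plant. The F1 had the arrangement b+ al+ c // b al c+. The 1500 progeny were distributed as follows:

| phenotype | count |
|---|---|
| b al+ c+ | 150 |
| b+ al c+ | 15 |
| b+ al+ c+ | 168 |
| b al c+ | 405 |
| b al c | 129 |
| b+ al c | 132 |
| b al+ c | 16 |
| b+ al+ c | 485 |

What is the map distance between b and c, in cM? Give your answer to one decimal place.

The two rarest classes, b al+ c and b+ al c+, are the double crossovers. Comparing them with the parentals, only the b allele has switched, so b is the middle locus and the order is al – b – c.
Crossovers in the b–c interval produce the single-crossover classes b+ al+ c+ and b al c (168 + 129 = 297) plus the double crossovers (31).
RF(b–c) = (297 + 31) / 1500 = 328/1500 = 0.2187 → 21.9 cM.

21.9 cM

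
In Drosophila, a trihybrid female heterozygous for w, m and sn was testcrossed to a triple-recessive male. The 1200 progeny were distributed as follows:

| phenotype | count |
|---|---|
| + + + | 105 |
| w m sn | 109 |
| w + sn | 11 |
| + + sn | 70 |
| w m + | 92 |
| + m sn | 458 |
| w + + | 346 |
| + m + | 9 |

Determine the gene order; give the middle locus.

The two most frequent reciprocal classes, w + + and + m sn, are the parental types, so the F1 was w + + / + m sn.
The two rarest classes, w + sn and + m +, are the double crossovers. Comparing them with the parentals, only the sn allele has switched, so sn is the middle locus and the order is w – sn – m.

sn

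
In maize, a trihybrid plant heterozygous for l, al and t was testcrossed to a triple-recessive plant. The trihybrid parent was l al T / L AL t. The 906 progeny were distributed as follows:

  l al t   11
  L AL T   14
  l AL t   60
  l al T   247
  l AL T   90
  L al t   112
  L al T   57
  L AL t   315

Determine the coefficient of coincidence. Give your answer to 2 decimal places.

The two rarest classes, l al t and L AL T, are the double crossovers. Comparing them with the parentals, only the t allele has switched, so t is the middle locus and the order is al – t – l.
al–t: (202 + 25)/906 = 0.2506; t–l: (117 + 25)/906 = 0.1567.
Expected DCO frequency = 0.2506 × 0.1567 ≈ 0.03927; observed = 25/906 ≈ 0.02759.
Coefficient of coincidence = 0.02759/0.03927 ≈ 0.70.

0.70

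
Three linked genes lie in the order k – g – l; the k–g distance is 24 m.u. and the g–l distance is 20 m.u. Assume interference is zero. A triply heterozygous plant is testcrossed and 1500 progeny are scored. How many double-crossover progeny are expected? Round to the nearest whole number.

72

Map distances give recombination frequencies of 0.240 and 0.200 for the two intervals.
With no interference, expected double-crossover frequency = 0.240 × 0.200 = 0.04800.
Expected number = 0.04800 × 1500 = 72.00 ≈ 72.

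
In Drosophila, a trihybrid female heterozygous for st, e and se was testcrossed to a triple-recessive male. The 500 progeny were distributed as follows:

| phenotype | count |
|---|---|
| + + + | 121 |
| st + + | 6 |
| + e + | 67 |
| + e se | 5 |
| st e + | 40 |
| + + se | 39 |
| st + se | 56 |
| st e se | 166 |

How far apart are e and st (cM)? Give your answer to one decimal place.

26.8 cM

The two most frequent reciprocal classes, + + + and st e se, are the parental types, so the F1 was + + + / st e se.
The two rarest classes, st + + and + e se, are the double crossovers. Comparing them with the parentals, only the st allele has switched, so st is the middle locus and the order is e – st – se.
Crossovers in the e–st interval produce the single-crossover classes + e + and st + se (67 + 56 = 123) plus the double crossovers (11).
RF(e–st) = (123 + 11) / 500 = 134/500 = 0.2680 → 26.8 cM.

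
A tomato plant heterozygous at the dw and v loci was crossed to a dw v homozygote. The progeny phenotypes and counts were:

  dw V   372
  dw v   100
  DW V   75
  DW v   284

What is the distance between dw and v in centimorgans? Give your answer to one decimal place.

21.1 centimorgans

The two most frequent classes, DW v (284) and dw V (372), are the parental types, so the F1 was DW v / dw V.
The recombinant classes are DW V and dw v: 75 + 100 = 175.
Recombination frequency = 175/831 = 0.2106 ≈ 21.1%, i.e. 21.1 centimorgans.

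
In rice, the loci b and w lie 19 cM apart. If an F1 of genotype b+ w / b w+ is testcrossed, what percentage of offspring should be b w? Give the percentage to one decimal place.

9.5%

A map distance of 19 cM corresponds to a recombination frequency of 0.190.
The F1 is b+ w / b w+, so b w is a recombinant gamete class with expected frequency r/2 = 0.190/2 = 0.0950.
That is 0.0950 = 9.5% of the progeny.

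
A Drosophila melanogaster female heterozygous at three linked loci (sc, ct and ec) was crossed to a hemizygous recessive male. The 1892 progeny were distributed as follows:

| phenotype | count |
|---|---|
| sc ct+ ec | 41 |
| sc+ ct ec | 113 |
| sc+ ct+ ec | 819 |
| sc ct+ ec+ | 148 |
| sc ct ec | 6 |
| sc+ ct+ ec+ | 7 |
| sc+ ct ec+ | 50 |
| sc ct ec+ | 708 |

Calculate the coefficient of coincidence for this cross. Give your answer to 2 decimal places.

0.86

The two most frequent reciprocal classes, sc+ ct+ ec and sc ct ec+, are the parental types, so the F1 was sc+ ct+ ec / sc ct ec+.
The two rarest classes, sc+ ct+ ec+ and sc ct ec, are the double crossovers. Comparing them with the parentals, only the ec allele has switched, so ec is the middle locus and the order is sc – ec – ct.
sc–ec: (91 + 13)/1892 = 0.0550; ec–ct: (261 + 13)/1892 = 0.1448.
Expected DCO frequency = 0.0550 × 0.1448 ≈ 0.00796; observed = 13/1892 ≈ 0.00687.
Coefficient of coincidence = 0.00687/0.00796 ≈ 0.86.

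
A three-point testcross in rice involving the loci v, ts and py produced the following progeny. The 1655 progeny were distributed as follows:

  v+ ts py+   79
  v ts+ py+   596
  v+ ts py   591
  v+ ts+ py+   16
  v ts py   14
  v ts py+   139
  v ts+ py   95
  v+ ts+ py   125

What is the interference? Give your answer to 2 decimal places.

The two most frequent reciprocal classes, v ts+ py+ and v+ ts py, are the parental types, so the F1 was v ts+ py+ / v+ ts py.
The two rarest classes, v+ ts+ py+ and v ts py, are the double crossovers. Comparing them with the parentals, only the v allele has switched, so v is the middle locus and the order is py – v – ts.
py–v: (174 + 30)/1655 = 0.1233; v–ts: (264 + 30)/1655 = 0.1776.
Expected DCO frequency = 0.1233 × 0.1776 ≈ 0.02190; observed = 30/1655 ≈ 0.01813.
Coefficient of coincidence = 0.01813/0.02190 ≈ 0.83; interference = 1 − 0.83 = 0.17.

0.17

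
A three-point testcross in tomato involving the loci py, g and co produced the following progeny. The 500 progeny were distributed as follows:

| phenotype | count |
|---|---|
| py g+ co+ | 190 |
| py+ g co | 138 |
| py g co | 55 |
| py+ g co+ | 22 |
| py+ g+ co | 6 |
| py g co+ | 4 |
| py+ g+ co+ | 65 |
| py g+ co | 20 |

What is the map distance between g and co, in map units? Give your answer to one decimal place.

The two most frequent reciprocal classes, py g+ co+ and py+ g co, are the parental types, so the F1 was py g+ co+ / py+ g co.
The two rarest classes, py g co+ and py+ g+ co, are the double crossovers. Comparing them with the parentals, only the g allele has switched, so g is the middle locus and the order is py – g – co.
Crossovers in the g–co interval produce the single-crossover classes py g+ co and py+ g co+ (20 + 22 = 42) plus the double crossovers (10).
RF(g–co) = (42 + 10) / 500 = 52/500 = 0.1040 → 10.4 map units.

10.4 map units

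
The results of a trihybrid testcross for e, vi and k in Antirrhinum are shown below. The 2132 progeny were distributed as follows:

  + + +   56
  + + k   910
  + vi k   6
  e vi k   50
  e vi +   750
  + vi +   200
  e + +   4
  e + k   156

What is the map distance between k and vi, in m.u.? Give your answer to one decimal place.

5.4 m.u.

The two most frequent reciprocal classes, e vi + and + + k, are the parental types, so the F1 was e vi + / + + k.
The two rarest classes, e + + and + vi k, are the double crossovers. Comparing them with the parentals, only the vi allele has switched, so vi is the middle locus and the order is k – vi – e.
Crossovers in the k–vi interval produce the single-crossover classes e vi k and + + + (50 + 56 = 106) plus the double crossovers (10).
RF(k–vi) = (106 + 10) / 2132 = 116/2132 = 0.0544 → 5.4 m.u.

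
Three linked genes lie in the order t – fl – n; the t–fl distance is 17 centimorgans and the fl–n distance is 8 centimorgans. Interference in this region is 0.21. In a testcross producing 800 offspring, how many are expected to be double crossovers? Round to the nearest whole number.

Map distances give recombination frequencies of 0.170 and 0.080 for the two intervals.
With interference 0.21 (so coincidence = 0.79), expected double-crossover frequency = 0.170 × 0.080 × 0.79 = 0.01074.
Expected number = 0.01074 × 800 = 8.60 ≈ 9.

9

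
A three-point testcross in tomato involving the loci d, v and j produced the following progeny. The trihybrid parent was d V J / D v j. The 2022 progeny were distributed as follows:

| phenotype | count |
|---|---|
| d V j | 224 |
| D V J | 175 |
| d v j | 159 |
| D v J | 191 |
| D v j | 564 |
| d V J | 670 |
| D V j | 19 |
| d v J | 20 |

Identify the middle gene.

v

The two rarest classes, d v J and D V j, are the double crossovers. Comparing them with the parentals, only the v allele has switched, so v is the middle locus and the order is d – v – j.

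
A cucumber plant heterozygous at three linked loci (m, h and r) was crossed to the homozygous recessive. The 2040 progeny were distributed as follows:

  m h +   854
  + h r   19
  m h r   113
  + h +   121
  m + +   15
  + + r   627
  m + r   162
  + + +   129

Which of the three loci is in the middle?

h

The two most frequent reciprocal classes, m h + and + + r, are the parental types, so the F1 was m h + / + + r.
The two rarest classes, m + + and + h r, are the double crossovers. Comparing them with the parentals, only the h allele has switched, so h is the middle locus and the order is m – h – r.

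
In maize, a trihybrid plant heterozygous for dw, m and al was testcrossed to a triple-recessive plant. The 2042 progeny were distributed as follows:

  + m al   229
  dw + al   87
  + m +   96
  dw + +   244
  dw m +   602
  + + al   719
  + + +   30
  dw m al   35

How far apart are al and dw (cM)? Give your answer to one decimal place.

The two most frequent reciprocal classes, + + al and dw m +, are the parental types, so the F1 was + + al / dw m +.
The two rarest classes, + + + and dw m al, are the double crossovers. Comparing them with the parentals, only the al allele has switched, so al is the middle locus and the order is m – al – dw.
Crossovers in the al–dw interval produce the single-crossover classes dw + al and + m + (87 + 96 = 183) plus the double crossovers (65).
RF(al–dw) = (183 + 65) / 2042 = 248/2042 = 0.1214 → 12.1 cM.

12.1 cM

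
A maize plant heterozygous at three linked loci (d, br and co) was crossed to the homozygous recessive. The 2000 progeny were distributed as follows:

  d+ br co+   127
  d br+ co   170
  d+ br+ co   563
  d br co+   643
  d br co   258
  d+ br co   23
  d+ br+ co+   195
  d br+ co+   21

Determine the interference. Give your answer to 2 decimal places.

The two most frequent reciprocal classes, d br co+ and d+ br+ co, are the parental types, so the F1 was d br co+ / d+ br+ co.
The two rarest classes, d br+ co+ and d+ br co, are the double crossovers. Comparing them with the parentals, only the br allele has switched, so br is the middle locus and the order is co – br – d.
co–br: (453 + 44)/2000 = 0.2485; br–d: (297 + 44)/2000 = 0.1705.
Expected DCO frequency = 0.2485 × 0.1705 ≈ 0.04237; observed = 44/2000 ≈ 0.02200.
Coefficient of coincidence = 0.02200/0.04237 ≈ 0.52; interference = 1 − 0.52 = 0.48.

0.48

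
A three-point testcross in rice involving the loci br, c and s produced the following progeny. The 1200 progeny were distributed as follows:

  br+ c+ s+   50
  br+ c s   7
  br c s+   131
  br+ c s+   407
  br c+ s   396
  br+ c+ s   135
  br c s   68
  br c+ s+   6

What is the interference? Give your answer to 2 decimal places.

The two most frequent reciprocal classes, br+ c s+ and br c+ s, are the parental types, so the F1 was br+ c s+ / br c+ s.
The two rarest classes, br+ c s and br c+ s+, are the double crossovers. Comparing them with the parentals, only the s allele has switched, so s is the middle locus and the order is c – s – br.
c–s: (118 + 13)/1200 = 0.1092; s–br: (266 + 13)/1200 = 0.2325.
Expected DCO frequency = 0.1092 × 0.2325 ≈ 0.02539; observed = 13/1200 ≈ 0.01083.
Coefficient of coincidence = 0.01083/0.02539 ≈ 0.43; interference = 1 − 0.43 = 0.57.

0.57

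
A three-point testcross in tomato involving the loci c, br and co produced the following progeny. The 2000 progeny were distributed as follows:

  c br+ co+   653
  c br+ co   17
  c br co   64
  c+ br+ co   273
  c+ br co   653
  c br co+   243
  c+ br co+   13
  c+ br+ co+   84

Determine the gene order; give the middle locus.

The two most frequent reciprocal classes, c br+ co+ and c+ br co, are the parental types, so the F1 was c br+ co+ / c+ br co.
The two rarest classes, c br+ co and c+ br co+, are the double crossovers. Comparing them with the parentals, only the co allele has switched, so co is the middle locus and the order is br – co – c.

co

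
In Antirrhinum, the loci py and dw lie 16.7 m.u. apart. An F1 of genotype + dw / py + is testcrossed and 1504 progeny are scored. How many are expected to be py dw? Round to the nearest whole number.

126

A map distance of 16.7 m.u. corresponds to a recombination frequency of 0.167.
The F1 is + dw / py +, so py dw is a recombinant gamete class with expected frequency r/2 = 0.167/2 = 0.0835.
Expected number = 0.0835 × 1504 = 125.58 ≈ 126.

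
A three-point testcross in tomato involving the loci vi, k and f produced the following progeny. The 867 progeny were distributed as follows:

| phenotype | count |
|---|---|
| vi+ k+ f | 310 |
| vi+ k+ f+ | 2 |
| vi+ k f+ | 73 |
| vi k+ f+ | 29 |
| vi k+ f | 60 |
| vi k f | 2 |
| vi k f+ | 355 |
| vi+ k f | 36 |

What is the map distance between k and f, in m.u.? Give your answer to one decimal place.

8.0 m.u.

The two most frequent reciprocal classes, vi+ k+ f and vi k f+, are the parental types, so the F1 was vi+ k+ f / vi k f+.
The two rarest classes, vi+ k+ f+ and vi k f, are the double crossovers. Comparing them with the parentals, only the f allele has switched, so f is the middle locus and the order is k – f – vi.
Crossovers in the k–f interval produce the single-crossover classes vi+ k f and vi k+ f+ (36 + 29 = 65) plus the double crossovers (4).
RF(k–f) = (65 + 4) / 867 = 69/867 = 0.0796 → 8.0 m.u.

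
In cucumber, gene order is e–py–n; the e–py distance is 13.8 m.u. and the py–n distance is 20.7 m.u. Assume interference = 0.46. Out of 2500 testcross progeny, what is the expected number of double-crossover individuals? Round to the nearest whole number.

Map distances give recombination frequencies of 0.138 and 0.207 for the two intervals.
With interference 0.46 (so coincidence = 0.54), expected double-crossover frequency = 0.138 × 0.207 × 0.54 = 0.01543.
Expected number = 0.01543 × 2500 = 38.56 ≈ 39.

39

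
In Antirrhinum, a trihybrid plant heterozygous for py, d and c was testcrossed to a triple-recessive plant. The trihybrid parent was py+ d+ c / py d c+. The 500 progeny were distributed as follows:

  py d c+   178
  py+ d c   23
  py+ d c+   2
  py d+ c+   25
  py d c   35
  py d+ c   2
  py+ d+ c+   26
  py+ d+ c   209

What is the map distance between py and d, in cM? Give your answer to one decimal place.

10.4 cM

The two rarest classes, py d+ c and py+ d c+, are the double crossovers. Comparing them with the parentals, only the py allele has switched, so py is the middle locus and the order is c – py – d.
Crossovers in the py–d interval produce the single-crossover classes py+ d c and py d+ c+ (23 + 25 = 48) plus the double crossovers (4).
RF(py–d) = (48 + 4) / 500 = 52/500 = 0.1040 → 10.4 cM.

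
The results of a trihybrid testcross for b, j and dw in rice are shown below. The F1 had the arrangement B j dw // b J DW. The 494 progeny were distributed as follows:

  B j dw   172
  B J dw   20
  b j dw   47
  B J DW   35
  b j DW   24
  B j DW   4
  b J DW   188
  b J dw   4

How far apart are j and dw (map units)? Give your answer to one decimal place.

The two rarest classes, B j DW and b J dw, are the double crossovers. Comparing them with the parentals, only the dw allele has switched, so dw is the middle locus and the order is b – dw – j.
Crossovers in the dw–j interval produce the single-crossover classes B J dw and b j DW (20 + 24 = 44) plus the double crossovers (8).
RF(dw–j) = (44 + 8) / 494 = 52/494 = 0.1053 → 10.5 map units.

10.5 map units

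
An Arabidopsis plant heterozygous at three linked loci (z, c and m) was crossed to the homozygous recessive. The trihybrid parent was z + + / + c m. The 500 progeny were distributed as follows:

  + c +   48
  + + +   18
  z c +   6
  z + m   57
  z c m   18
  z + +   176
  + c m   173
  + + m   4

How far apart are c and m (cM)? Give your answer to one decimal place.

23.0 cM

The two rarest classes, z c + and + + m, are the double crossovers. Comparing them with the parentals, only the c allele has switched, so c is the middle locus and the order is z – c – m.
Crossovers in the c–m interval produce the single-crossover classes z + m and + c + (57 + 48 = 105) plus the double crossovers (10).
RF(c–m) = (105 + 10) / 500 = 115/500 = 0.2300 → 23.0 cM.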